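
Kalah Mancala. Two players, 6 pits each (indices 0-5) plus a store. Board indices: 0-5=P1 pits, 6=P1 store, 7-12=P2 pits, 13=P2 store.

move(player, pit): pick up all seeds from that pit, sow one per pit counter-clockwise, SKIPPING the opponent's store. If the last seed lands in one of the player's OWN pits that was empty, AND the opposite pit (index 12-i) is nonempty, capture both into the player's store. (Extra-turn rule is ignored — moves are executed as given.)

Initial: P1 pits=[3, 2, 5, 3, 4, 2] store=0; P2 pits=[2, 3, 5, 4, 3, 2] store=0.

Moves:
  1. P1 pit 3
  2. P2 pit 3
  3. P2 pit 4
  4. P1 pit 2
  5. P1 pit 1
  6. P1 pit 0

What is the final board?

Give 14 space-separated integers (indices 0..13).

Answer: 0 1 2 3 8 5 2 3 3 5 0 0 4 2

Derivation:
Move 1: P1 pit3 -> P1=[3,2,5,0,5,3](1) P2=[2,3,5,4,3,2](0)
Move 2: P2 pit3 -> P1=[4,2,5,0,5,3](1) P2=[2,3,5,0,4,3](1)
Move 3: P2 pit4 -> P1=[5,3,5,0,5,3](1) P2=[2,3,5,0,0,4](2)
Move 4: P1 pit2 -> P1=[5,3,0,1,6,4](2) P2=[3,3,5,0,0,4](2)
Move 5: P1 pit1 -> P1=[5,0,1,2,7,4](2) P2=[3,3,5,0,0,4](2)
Move 6: P1 pit0 -> P1=[0,1,2,3,8,5](2) P2=[3,3,5,0,0,4](2)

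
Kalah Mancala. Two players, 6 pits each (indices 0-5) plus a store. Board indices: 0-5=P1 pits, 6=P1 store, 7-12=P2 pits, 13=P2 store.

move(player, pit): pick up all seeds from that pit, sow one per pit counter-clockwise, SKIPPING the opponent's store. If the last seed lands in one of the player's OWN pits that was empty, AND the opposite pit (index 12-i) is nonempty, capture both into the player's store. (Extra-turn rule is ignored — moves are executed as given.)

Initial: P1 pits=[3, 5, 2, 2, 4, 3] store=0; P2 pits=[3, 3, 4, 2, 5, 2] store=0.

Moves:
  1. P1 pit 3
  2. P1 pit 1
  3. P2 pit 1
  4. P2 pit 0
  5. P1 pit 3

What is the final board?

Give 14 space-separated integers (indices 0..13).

Answer: 3 0 3 0 7 5 1 0 1 6 4 6 2 0

Derivation:
Move 1: P1 pit3 -> P1=[3,5,2,0,5,4](0) P2=[3,3,4,2,5,2](0)
Move 2: P1 pit1 -> P1=[3,0,3,1,6,5](1) P2=[3,3,4,2,5,2](0)
Move 3: P2 pit1 -> P1=[3,0,3,1,6,5](1) P2=[3,0,5,3,6,2](0)
Move 4: P2 pit0 -> P1=[3,0,3,1,6,5](1) P2=[0,1,6,4,6,2](0)
Move 5: P1 pit3 -> P1=[3,0,3,0,7,5](1) P2=[0,1,6,4,6,2](0)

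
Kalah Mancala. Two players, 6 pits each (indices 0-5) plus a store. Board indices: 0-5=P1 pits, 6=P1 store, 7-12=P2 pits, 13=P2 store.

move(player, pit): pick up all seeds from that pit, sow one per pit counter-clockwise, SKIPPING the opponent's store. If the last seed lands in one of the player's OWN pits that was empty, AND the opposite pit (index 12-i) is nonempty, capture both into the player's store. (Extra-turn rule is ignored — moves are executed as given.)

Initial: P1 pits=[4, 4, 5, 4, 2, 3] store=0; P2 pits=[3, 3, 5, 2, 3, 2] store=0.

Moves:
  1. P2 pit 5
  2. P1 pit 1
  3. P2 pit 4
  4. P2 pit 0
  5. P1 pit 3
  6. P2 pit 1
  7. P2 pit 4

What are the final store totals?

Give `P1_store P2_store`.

Answer: 1 3

Derivation:
Move 1: P2 pit5 -> P1=[5,4,5,4,2,3](0) P2=[3,3,5,2,3,0](1)
Move 2: P1 pit1 -> P1=[5,0,6,5,3,4](0) P2=[3,3,5,2,3,0](1)
Move 3: P2 pit4 -> P1=[6,0,6,5,3,4](0) P2=[3,3,5,2,0,1](2)
Move 4: P2 pit0 -> P1=[6,0,6,5,3,4](0) P2=[0,4,6,3,0,1](2)
Move 5: P1 pit3 -> P1=[6,0,6,0,4,5](1) P2=[1,5,6,3,0,1](2)
Move 6: P2 pit1 -> P1=[6,0,6,0,4,5](1) P2=[1,0,7,4,1,2](3)
Move 7: P2 pit4 -> P1=[6,0,6,0,4,5](1) P2=[1,0,7,4,0,3](3)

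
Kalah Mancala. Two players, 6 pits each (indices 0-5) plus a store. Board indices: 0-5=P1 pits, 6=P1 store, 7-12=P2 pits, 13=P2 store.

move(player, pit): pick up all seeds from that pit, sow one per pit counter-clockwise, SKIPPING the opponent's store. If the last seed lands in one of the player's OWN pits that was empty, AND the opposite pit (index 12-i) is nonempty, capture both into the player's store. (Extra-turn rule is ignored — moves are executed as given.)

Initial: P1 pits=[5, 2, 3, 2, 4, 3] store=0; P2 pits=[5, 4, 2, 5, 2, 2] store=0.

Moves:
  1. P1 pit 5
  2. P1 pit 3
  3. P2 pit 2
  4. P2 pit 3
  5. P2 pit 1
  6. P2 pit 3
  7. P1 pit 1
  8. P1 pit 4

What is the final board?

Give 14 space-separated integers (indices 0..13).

Answer: 6 0 5 1 0 1 9 1 1 2 1 6 4 2

Derivation:
Move 1: P1 pit5 -> P1=[5,2,3,2,4,0](1) P2=[6,5,2,5,2,2](0)
Move 2: P1 pit3 -> P1=[5,2,3,0,5,0](8) P2=[0,5,2,5,2,2](0)
Move 3: P2 pit2 -> P1=[5,2,3,0,5,0](8) P2=[0,5,0,6,3,2](0)
Move 4: P2 pit3 -> P1=[6,3,4,0,5,0](8) P2=[0,5,0,0,4,3](1)
Move 5: P2 pit1 -> P1=[6,3,4,0,5,0](8) P2=[0,0,1,1,5,4](2)
Move 6: P2 pit3 -> P1=[6,3,4,0,5,0](8) P2=[0,0,1,0,6,4](2)
Move 7: P1 pit1 -> P1=[6,0,5,1,6,0](8) P2=[0,0,1,0,6,4](2)
Move 8: P1 pit4 -> P1=[6,0,5,1,0,1](9) P2=[1,1,2,1,6,4](2)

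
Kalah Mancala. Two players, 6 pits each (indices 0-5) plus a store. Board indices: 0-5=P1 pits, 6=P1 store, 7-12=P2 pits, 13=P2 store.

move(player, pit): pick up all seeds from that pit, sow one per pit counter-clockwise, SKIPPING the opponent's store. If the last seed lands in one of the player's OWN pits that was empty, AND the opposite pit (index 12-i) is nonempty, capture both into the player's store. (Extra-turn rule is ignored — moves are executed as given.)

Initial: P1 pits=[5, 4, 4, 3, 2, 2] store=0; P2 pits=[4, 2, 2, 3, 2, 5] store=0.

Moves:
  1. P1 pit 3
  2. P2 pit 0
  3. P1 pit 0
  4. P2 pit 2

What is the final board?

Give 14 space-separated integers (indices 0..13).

Move 1: P1 pit3 -> P1=[5,4,4,0,3,3](1) P2=[4,2,2,3,2,5](0)
Move 2: P2 pit0 -> P1=[5,4,4,0,3,3](1) P2=[0,3,3,4,3,5](0)
Move 3: P1 pit0 -> P1=[0,5,5,1,4,4](1) P2=[0,3,3,4,3,5](0)
Move 4: P2 pit2 -> P1=[0,5,5,1,4,4](1) P2=[0,3,0,5,4,6](0)

Answer: 0 5 5 1 4 4 1 0 3 0 5 4 6 0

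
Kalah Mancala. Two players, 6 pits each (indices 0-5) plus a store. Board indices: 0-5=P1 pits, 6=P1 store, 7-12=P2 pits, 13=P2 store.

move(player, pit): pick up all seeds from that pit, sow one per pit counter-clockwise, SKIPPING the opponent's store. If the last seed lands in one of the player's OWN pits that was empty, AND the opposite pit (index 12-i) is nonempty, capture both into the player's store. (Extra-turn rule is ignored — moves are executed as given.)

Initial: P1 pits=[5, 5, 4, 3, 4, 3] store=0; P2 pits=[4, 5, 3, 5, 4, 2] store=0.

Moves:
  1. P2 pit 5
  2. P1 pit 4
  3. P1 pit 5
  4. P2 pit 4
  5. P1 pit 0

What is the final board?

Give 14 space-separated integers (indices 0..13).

Move 1: P2 pit5 -> P1=[6,5,4,3,4,3](0) P2=[4,5,3,5,4,0](1)
Move 2: P1 pit4 -> P1=[6,5,4,3,0,4](1) P2=[5,6,3,5,4,0](1)
Move 3: P1 pit5 -> P1=[6,5,4,3,0,0](2) P2=[6,7,4,5,4,0](1)
Move 4: P2 pit4 -> P1=[7,6,4,3,0,0](2) P2=[6,7,4,5,0,1](2)
Move 5: P1 pit0 -> P1=[0,7,5,4,1,1](3) P2=[7,7,4,5,0,1](2)

Answer: 0 7 5 4 1 1 3 7 7 4 5 0 1 2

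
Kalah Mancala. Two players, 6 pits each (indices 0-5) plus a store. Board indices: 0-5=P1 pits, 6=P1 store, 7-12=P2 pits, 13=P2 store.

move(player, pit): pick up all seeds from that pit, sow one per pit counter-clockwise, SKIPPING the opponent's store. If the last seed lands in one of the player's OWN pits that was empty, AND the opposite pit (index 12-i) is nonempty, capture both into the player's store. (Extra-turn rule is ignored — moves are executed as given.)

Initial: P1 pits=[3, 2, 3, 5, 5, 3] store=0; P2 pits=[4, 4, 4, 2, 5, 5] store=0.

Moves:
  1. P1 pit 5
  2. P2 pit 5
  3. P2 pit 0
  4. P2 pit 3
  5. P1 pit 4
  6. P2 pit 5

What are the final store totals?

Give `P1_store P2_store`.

Answer: 2 8

Derivation:
Move 1: P1 pit5 -> P1=[3,2,3,5,5,0](1) P2=[5,5,4,2,5,5](0)
Move 2: P2 pit5 -> P1=[4,3,4,6,5,0](1) P2=[5,5,4,2,5,0](1)
Move 3: P2 pit0 -> P1=[0,3,4,6,5,0](1) P2=[0,6,5,3,6,0](6)
Move 4: P2 pit3 -> P1=[0,3,4,6,5,0](1) P2=[0,6,5,0,7,1](7)
Move 5: P1 pit4 -> P1=[0,3,4,6,0,1](2) P2=[1,7,6,0,7,1](7)
Move 6: P2 pit5 -> P1=[0,3,4,6,0,1](2) P2=[1,7,6,0,7,0](8)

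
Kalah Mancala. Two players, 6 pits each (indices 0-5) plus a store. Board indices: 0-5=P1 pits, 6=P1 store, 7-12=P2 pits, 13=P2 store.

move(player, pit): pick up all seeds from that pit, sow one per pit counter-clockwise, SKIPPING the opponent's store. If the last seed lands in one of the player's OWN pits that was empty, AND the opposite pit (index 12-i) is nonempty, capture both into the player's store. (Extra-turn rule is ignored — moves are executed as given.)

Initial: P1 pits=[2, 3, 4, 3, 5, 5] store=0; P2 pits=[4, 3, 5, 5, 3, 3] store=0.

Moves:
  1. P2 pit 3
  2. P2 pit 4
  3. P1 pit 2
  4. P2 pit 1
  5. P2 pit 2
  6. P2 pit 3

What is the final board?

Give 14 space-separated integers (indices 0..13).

Answer: 5 1 0 4 6 6 1 4 0 0 0 2 7 9

Derivation:
Move 1: P2 pit3 -> P1=[3,4,4,3,5,5](0) P2=[4,3,5,0,4,4](1)
Move 2: P2 pit4 -> P1=[4,5,4,3,5,5](0) P2=[4,3,5,0,0,5](2)
Move 3: P1 pit2 -> P1=[4,5,0,4,6,6](1) P2=[4,3,5,0,0,5](2)
Move 4: P2 pit1 -> P1=[4,0,0,4,6,6](1) P2=[4,0,6,1,0,5](8)
Move 5: P2 pit2 -> P1=[5,1,0,4,6,6](1) P2=[4,0,0,2,1,6](9)
Move 6: P2 pit3 -> P1=[5,1,0,4,6,6](1) P2=[4,0,0,0,2,7](9)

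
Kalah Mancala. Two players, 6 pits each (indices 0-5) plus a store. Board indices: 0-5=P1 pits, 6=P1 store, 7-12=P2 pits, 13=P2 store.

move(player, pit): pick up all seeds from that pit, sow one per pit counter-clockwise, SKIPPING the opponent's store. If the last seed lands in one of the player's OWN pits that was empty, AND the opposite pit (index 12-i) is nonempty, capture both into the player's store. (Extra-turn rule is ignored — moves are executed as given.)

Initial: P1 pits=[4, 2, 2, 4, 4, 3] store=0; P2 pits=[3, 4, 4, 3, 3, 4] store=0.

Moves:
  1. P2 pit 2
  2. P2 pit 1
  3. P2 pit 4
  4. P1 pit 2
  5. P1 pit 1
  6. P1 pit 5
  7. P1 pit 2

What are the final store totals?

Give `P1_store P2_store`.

Answer: 1 2

Derivation:
Move 1: P2 pit2 -> P1=[4,2,2,4,4,3](0) P2=[3,4,0,4,4,5](1)
Move 2: P2 pit1 -> P1=[4,2,2,4,4,3](0) P2=[3,0,1,5,5,6](1)
Move 3: P2 pit4 -> P1=[5,3,3,4,4,3](0) P2=[3,0,1,5,0,7](2)
Move 4: P1 pit2 -> P1=[5,3,0,5,5,4](0) P2=[3,0,1,5,0,7](2)
Move 5: P1 pit1 -> P1=[5,0,1,6,6,4](0) P2=[3,0,1,5,0,7](2)
Move 6: P1 pit5 -> P1=[5,0,1,6,6,0](1) P2=[4,1,2,5,0,7](2)
Move 7: P1 pit2 -> P1=[5,0,0,7,6,0](1) P2=[4,1,2,5,0,7](2)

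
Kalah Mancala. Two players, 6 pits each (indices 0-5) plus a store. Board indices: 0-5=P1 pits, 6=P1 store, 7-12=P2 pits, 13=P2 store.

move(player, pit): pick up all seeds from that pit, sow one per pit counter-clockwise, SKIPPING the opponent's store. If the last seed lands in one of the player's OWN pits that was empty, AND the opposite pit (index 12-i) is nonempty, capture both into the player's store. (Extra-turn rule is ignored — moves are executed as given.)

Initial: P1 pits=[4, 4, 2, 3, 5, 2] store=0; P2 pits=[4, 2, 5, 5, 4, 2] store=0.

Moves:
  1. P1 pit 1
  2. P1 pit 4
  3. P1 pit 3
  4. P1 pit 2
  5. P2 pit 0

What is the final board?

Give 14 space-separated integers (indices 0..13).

Answer: 4 0 0 1 2 6 2 0 4 7 7 5 3 1

Derivation:
Move 1: P1 pit1 -> P1=[4,0,3,4,6,3](0) P2=[4,2,5,5,4,2](0)
Move 2: P1 pit4 -> P1=[4,0,3,4,0,4](1) P2=[5,3,6,6,4,2](0)
Move 3: P1 pit3 -> P1=[4,0,3,0,1,5](2) P2=[6,3,6,6,4,2](0)
Move 4: P1 pit2 -> P1=[4,0,0,1,2,6](2) P2=[6,3,6,6,4,2](0)
Move 5: P2 pit0 -> P1=[4,0,0,1,2,6](2) P2=[0,4,7,7,5,3](1)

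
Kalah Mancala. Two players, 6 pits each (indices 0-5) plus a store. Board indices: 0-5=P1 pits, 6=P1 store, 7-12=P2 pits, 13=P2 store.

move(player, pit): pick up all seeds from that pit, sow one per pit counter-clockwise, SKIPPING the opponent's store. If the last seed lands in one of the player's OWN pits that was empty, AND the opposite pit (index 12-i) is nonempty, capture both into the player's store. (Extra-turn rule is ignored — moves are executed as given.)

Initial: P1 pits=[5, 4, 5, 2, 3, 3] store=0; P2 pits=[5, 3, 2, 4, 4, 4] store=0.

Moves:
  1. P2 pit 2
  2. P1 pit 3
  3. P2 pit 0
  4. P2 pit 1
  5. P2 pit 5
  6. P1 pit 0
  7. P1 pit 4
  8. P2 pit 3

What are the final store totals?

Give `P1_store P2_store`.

Answer: 2 2

Derivation:
Move 1: P2 pit2 -> P1=[5,4,5,2,3,3](0) P2=[5,3,0,5,5,4](0)
Move 2: P1 pit3 -> P1=[5,4,5,0,4,4](0) P2=[5,3,0,5,5,4](0)
Move 3: P2 pit0 -> P1=[5,4,5,0,4,4](0) P2=[0,4,1,6,6,5](0)
Move 4: P2 pit1 -> P1=[5,4,5,0,4,4](0) P2=[0,0,2,7,7,6](0)
Move 5: P2 pit5 -> P1=[6,5,6,1,5,4](0) P2=[0,0,2,7,7,0](1)
Move 6: P1 pit0 -> P1=[0,6,7,2,6,5](1) P2=[0,0,2,7,7,0](1)
Move 7: P1 pit4 -> P1=[0,6,7,2,0,6](2) P2=[1,1,3,8,7,0](1)
Move 8: P2 pit3 -> P1=[1,7,8,3,1,6](2) P2=[1,1,3,0,8,1](2)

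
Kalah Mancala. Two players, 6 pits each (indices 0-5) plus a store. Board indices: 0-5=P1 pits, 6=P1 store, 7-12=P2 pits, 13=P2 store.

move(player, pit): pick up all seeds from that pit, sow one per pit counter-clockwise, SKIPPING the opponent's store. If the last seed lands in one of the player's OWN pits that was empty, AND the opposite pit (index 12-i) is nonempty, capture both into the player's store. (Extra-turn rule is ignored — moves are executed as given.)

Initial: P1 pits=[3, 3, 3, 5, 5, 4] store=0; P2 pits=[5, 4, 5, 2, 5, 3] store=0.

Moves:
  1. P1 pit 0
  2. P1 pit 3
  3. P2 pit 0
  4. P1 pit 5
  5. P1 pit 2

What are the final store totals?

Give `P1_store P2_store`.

Move 1: P1 pit0 -> P1=[0,4,4,6,5,4](0) P2=[5,4,5,2,5,3](0)
Move 2: P1 pit3 -> P1=[0,4,4,0,6,5](1) P2=[6,5,6,2,5,3](0)
Move 3: P2 pit0 -> P1=[0,4,4,0,6,5](1) P2=[0,6,7,3,6,4](1)
Move 4: P1 pit5 -> P1=[0,4,4,0,6,0](2) P2=[1,7,8,4,6,4](1)
Move 5: P1 pit2 -> P1=[0,4,0,1,7,1](3) P2=[1,7,8,4,6,4](1)

Answer: 3 1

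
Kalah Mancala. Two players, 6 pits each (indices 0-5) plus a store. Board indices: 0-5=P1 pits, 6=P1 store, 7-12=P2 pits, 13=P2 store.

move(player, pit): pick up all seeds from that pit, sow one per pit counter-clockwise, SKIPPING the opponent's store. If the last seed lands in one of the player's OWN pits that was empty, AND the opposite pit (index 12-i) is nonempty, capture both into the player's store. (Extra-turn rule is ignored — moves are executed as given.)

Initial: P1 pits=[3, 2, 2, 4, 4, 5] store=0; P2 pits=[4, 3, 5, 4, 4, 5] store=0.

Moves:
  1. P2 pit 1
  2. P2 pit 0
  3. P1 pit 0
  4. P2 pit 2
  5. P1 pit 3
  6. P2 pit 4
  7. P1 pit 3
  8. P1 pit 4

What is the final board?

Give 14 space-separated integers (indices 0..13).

Answer: 2 5 5 0 0 7 2 2 3 1 8 1 7 2

Derivation:
Move 1: P2 pit1 -> P1=[3,2,2,4,4,5](0) P2=[4,0,6,5,5,5](0)
Move 2: P2 pit0 -> P1=[3,2,2,4,4,5](0) P2=[0,1,7,6,6,5](0)
Move 3: P1 pit0 -> P1=[0,3,3,5,4,5](0) P2=[0,1,7,6,6,5](0)
Move 4: P2 pit2 -> P1=[1,4,4,5,4,5](0) P2=[0,1,0,7,7,6](1)
Move 5: P1 pit3 -> P1=[1,4,4,0,5,6](1) P2=[1,2,0,7,7,6](1)
Move 6: P2 pit4 -> P1=[2,5,5,1,6,6](1) P2=[1,2,0,7,0,7](2)
Move 7: P1 pit3 -> P1=[2,5,5,0,7,6](1) P2=[1,2,0,7,0,7](2)
Move 8: P1 pit4 -> P1=[2,5,5,0,0,7](2) P2=[2,3,1,8,1,7](2)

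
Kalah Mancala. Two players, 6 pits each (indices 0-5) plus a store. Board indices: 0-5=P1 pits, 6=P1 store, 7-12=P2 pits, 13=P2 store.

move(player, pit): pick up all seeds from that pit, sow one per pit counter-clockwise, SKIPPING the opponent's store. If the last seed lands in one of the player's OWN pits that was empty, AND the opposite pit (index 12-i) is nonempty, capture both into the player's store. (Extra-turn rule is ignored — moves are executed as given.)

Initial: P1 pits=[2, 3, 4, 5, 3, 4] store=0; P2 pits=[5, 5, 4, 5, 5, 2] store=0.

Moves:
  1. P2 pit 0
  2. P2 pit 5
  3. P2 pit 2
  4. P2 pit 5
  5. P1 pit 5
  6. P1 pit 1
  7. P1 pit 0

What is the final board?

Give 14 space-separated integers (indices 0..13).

Move 1: P2 pit0 -> P1=[2,3,4,5,3,4](0) P2=[0,6,5,6,6,3](0)
Move 2: P2 pit5 -> P1=[3,4,4,5,3,4](0) P2=[0,6,5,6,6,0](1)
Move 3: P2 pit2 -> P1=[4,4,4,5,3,4](0) P2=[0,6,0,7,7,1](2)
Move 4: P2 pit5 -> P1=[4,4,4,5,3,4](0) P2=[0,6,0,7,7,0](3)
Move 5: P1 pit5 -> P1=[4,4,4,5,3,0](1) P2=[1,7,1,7,7,0](3)
Move 6: P1 pit1 -> P1=[4,0,5,6,4,0](3) P2=[0,7,1,7,7,0](3)
Move 7: P1 pit0 -> P1=[0,1,6,7,5,0](3) P2=[0,7,1,7,7,0](3)

Answer: 0 1 6 7 5 0 3 0 7 1 7 7 0 3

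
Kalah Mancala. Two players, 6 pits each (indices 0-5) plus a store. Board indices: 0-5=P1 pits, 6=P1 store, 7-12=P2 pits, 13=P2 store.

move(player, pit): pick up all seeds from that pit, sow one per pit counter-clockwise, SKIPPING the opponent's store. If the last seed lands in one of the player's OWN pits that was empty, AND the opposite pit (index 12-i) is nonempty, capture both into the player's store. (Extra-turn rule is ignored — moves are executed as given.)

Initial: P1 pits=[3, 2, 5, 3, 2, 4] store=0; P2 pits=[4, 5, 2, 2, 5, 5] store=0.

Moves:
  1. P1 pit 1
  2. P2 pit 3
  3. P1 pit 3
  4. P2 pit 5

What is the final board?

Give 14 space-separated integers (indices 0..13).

Move 1: P1 pit1 -> P1=[3,0,6,4,2,4](0) P2=[4,5,2,2,5,5](0)
Move 2: P2 pit3 -> P1=[3,0,6,4,2,4](0) P2=[4,5,2,0,6,6](0)
Move 3: P1 pit3 -> P1=[3,0,6,0,3,5](1) P2=[5,5,2,0,6,6](0)
Move 4: P2 pit5 -> P1=[4,1,7,1,4,5](1) P2=[5,5,2,0,6,0](1)

Answer: 4 1 7 1 4 5 1 5 5 2 0 6 0 1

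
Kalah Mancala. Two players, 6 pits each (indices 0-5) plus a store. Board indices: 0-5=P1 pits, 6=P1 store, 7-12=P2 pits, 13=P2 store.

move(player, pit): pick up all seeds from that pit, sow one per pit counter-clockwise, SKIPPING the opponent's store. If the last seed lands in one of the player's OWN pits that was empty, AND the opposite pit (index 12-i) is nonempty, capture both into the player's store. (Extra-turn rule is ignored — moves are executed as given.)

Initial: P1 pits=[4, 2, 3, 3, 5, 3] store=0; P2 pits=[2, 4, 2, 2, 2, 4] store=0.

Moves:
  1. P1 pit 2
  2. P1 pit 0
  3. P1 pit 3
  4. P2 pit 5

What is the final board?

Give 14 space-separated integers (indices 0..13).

Move 1: P1 pit2 -> P1=[4,2,0,4,6,4](0) P2=[2,4,2,2,2,4](0)
Move 2: P1 pit0 -> P1=[0,3,1,5,7,4](0) P2=[2,4,2,2,2,4](0)
Move 3: P1 pit3 -> P1=[0,3,1,0,8,5](1) P2=[3,5,2,2,2,4](0)
Move 4: P2 pit5 -> P1=[1,4,2,0,8,5](1) P2=[3,5,2,2,2,0](1)

Answer: 1 4 2 0 8 5 1 3 5 2 2 2 0 1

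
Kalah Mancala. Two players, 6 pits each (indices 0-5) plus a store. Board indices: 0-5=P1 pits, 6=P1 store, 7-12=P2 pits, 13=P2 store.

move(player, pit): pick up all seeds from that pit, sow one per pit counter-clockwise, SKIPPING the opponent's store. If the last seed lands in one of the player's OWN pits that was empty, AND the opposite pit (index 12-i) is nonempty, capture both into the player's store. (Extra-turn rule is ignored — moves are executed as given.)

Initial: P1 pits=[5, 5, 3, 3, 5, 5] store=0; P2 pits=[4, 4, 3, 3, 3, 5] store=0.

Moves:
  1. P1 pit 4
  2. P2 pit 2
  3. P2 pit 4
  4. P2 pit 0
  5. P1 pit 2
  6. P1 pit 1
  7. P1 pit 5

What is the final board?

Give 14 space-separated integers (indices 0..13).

Answer: 7 0 1 5 2 0 3 2 7 2 6 2 9 2

Derivation:
Move 1: P1 pit4 -> P1=[5,5,3,3,0,6](1) P2=[5,5,4,3,3,5](0)
Move 2: P2 pit2 -> P1=[5,5,3,3,0,6](1) P2=[5,5,0,4,4,6](1)
Move 3: P2 pit4 -> P1=[6,6,3,3,0,6](1) P2=[5,5,0,4,0,7](2)
Move 4: P2 pit0 -> P1=[6,6,3,3,0,6](1) P2=[0,6,1,5,1,8](2)
Move 5: P1 pit2 -> P1=[6,6,0,4,1,7](1) P2=[0,6,1,5,1,8](2)
Move 6: P1 pit1 -> P1=[6,0,1,5,2,8](2) P2=[1,6,1,5,1,8](2)
Move 7: P1 pit5 -> P1=[7,0,1,5,2,0](3) P2=[2,7,2,6,2,9](2)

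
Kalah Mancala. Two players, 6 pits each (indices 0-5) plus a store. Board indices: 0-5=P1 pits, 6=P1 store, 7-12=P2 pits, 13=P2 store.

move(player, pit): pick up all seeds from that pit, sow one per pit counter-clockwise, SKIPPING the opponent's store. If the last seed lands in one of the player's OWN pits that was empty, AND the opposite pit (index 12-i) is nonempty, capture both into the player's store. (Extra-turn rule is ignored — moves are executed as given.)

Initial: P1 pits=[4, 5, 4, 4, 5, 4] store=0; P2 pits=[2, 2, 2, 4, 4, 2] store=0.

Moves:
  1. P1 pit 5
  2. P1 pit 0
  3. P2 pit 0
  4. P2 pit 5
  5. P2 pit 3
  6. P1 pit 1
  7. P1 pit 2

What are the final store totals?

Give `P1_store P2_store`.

Move 1: P1 pit5 -> P1=[4,5,4,4,5,0](1) P2=[3,3,3,4,4,2](0)
Move 2: P1 pit0 -> P1=[0,6,5,5,6,0](1) P2=[3,3,3,4,4,2](0)
Move 3: P2 pit0 -> P1=[0,6,5,5,6,0](1) P2=[0,4,4,5,4,2](0)
Move 4: P2 pit5 -> P1=[1,6,5,5,6,0](1) P2=[0,4,4,5,4,0](1)
Move 5: P2 pit3 -> P1=[2,7,5,5,6,0](1) P2=[0,4,4,0,5,1](2)
Move 6: P1 pit1 -> P1=[2,0,6,6,7,1](2) P2=[1,5,4,0,5,1](2)
Move 7: P1 pit2 -> P1=[2,0,0,7,8,2](3) P2=[2,6,4,0,5,1](2)

Answer: 3 2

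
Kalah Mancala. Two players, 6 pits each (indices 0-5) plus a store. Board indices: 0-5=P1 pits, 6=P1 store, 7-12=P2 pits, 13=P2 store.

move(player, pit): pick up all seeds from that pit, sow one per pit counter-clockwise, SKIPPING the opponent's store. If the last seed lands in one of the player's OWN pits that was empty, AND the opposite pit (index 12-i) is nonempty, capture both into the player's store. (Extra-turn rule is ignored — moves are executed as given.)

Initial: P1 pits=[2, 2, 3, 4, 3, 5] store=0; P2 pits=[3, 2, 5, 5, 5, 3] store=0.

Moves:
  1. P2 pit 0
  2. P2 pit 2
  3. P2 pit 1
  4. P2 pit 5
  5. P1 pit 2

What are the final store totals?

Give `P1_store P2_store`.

Answer: 1 2

Derivation:
Move 1: P2 pit0 -> P1=[2,2,3,4,3,5](0) P2=[0,3,6,6,5,3](0)
Move 2: P2 pit2 -> P1=[3,3,3,4,3,5](0) P2=[0,3,0,7,6,4](1)
Move 3: P2 pit1 -> P1=[3,3,3,4,3,5](0) P2=[0,0,1,8,7,4](1)
Move 4: P2 pit5 -> P1=[4,4,4,4,3,5](0) P2=[0,0,1,8,7,0](2)
Move 5: P1 pit2 -> P1=[4,4,0,5,4,6](1) P2=[0,0,1,8,7,0](2)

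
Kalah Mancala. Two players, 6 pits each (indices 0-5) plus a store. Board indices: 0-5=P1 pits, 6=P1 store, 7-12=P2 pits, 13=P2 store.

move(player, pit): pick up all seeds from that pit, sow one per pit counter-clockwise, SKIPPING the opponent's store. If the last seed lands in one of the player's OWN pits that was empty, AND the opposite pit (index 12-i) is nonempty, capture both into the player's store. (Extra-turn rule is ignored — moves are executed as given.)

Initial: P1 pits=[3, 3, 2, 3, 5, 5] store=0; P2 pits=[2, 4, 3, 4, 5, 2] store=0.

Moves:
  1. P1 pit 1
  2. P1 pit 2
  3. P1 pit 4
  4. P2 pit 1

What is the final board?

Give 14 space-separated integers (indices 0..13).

Answer: 3 0 0 5 0 7 1 3 0 5 6 7 3 1

Derivation:
Move 1: P1 pit1 -> P1=[3,0,3,4,6,5](0) P2=[2,4,3,4,5,2](0)
Move 2: P1 pit2 -> P1=[3,0,0,5,7,6](0) P2=[2,4,3,4,5,2](0)
Move 3: P1 pit4 -> P1=[3,0,0,5,0,7](1) P2=[3,5,4,5,6,2](0)
Move 4: P2 pit1 -> P1=[3,0,0,5,0,7](1) P2=[3,0,5,6,7,3](1)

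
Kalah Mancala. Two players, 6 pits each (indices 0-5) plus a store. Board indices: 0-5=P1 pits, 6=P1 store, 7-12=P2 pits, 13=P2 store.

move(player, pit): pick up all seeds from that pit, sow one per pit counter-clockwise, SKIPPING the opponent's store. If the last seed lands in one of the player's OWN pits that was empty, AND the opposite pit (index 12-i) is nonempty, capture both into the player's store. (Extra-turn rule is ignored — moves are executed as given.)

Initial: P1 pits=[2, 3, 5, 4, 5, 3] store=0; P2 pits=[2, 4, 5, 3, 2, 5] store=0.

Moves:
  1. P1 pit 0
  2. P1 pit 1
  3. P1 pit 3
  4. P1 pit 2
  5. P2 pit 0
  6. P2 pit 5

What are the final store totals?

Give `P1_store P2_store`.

Answer: 2 1

Derivation:
Move 1: P1 pit0 -> P1=[0,4,6,4,5,3](0) P2=[2,4,5,3,2,5](0)
Move 2: P1 pit1 -> P1=[0,0,7,5,6,4](0) P2=[2,4,5,3,2,5](0)
Move 3: P1 pit3 -> P1=[0,0,7,0,7,5](1) P2=[3,5,5,3,2,5](0)
Move 4: P1 pit2 -> P1=[0,0,0,1,8,6](2) P2=[4,6,6,3,2,5](0)
Move 5: P2 pit0 -> P1=[0,0,0,1,8,6](2) P2=[0,7,7,4,3,5](0)
Move 6: P2 pit5 -> P1=[1,1,1,2,8,6](2) P2=[0,7,7,4,3,0](1)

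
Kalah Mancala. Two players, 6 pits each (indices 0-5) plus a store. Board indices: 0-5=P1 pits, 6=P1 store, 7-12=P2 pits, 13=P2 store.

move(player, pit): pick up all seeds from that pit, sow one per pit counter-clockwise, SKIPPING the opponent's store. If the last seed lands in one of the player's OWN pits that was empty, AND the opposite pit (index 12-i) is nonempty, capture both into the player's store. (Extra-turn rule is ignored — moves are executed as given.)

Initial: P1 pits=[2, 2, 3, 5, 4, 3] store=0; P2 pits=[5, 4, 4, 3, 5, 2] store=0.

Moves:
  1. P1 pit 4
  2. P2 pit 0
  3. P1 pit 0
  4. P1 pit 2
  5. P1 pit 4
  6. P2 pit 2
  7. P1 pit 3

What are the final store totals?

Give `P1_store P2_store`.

Move 1: P1 pit4 -> P1=[2,2,3,5,0,4](1) P2=[6,5,4,3,5,2](0)
Move 2: P2 pit0 -> P1=[2,2,3,5,0,4](1) P2=[0,6,5,4,6,3](1)
Move 3: P1 pit0 -> P1=[0,3,4,5,0,4](1) P2=[0,6,5,4,6,3](1)
Move 4: P1 pit2 -> P1=[0,3,0,6,1,5](2) P2=[0,6,5,4,6,3](1)
Move 5: P1 pit4 -> P1=[0,3,0,6,0,6](2) P2=[0,6,5,4,6,3](1)
Move 6: P2 pit2 -> P1=[1,3,0,6,0,6](2) P2=[0,6,0,5,7,4](2)
Move 7: P1 pit3 -> P1=[1,3,0,0,1,7](3) P2=[1,7,1,5,7,4](2)

Answer: 3 2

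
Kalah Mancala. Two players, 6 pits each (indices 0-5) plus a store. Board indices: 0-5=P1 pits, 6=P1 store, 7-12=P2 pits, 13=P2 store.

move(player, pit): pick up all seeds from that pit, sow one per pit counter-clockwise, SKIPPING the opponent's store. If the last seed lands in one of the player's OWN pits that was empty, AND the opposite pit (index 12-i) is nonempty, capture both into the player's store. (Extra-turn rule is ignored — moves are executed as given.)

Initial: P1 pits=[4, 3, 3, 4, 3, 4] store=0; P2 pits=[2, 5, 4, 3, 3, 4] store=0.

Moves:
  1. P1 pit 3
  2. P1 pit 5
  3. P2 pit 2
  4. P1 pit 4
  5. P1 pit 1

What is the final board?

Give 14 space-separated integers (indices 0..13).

Move 1: P1 pit3 -> P1=[4,3,3,0,4,5](1) P2=[3,5,4,3,3,4](0)
Move 2: P1 pit5 -> P1=[4,3,3,0,4,0](2) P2=[4,6,5,4,3,4](0)
Move 3: P2 pit2 -> P1=[5,3,3,0,4,0](2) P2=[4,6,0,5,4,5](1)
Move 4: P1 pit4 -> P1=[5,3,3,0,0,1](3) P2=[5,7,0,5,4,5](1)
Move 5: P1 pit1 -> P1=[5,0,4,1,0,1](11) P2=[5,0,0,5,4,5](1)

Answer: 5 0 4 1 0 1 11 5 0 0 5 4 5 1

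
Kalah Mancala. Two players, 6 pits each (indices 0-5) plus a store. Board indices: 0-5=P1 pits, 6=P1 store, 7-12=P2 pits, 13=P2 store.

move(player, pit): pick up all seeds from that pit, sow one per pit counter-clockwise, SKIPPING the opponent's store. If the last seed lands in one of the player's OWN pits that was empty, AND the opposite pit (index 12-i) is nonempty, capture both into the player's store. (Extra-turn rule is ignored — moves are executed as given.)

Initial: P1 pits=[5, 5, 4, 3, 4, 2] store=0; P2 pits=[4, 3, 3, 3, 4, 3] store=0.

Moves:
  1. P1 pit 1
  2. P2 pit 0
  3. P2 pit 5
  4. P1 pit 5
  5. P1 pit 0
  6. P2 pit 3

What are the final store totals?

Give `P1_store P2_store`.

Answer: 3 2

Derivation:
Move 1: P1 pit1 -> P1=[5,0,5,4,5,3](1) P2=[4,3,3,3,4,3](0)
Move 2: P2 pit0 -> P1=[5,0,5,4,5,3](1) P2=[0,4,4,4,5,3](0)
Move 3: P2 pit5 -> P1=[6,1,5,4,5,3](1) P2=[0,4,4,4,5,0](1)
Move 4: P1 pit5 -> P1=[6,1,5,4,5,0](2) P2=[1,5,4,4,5,0](1)
Move 5: P1 pit0 -> P1=[0,2,6,5,6,1](3) P2=[1,5,4,4,5,0](1)
Move 6: P2 pit3 -> P1=[1,2,6,5,6,1](3) P2=[1,5,4,0,6,1](2)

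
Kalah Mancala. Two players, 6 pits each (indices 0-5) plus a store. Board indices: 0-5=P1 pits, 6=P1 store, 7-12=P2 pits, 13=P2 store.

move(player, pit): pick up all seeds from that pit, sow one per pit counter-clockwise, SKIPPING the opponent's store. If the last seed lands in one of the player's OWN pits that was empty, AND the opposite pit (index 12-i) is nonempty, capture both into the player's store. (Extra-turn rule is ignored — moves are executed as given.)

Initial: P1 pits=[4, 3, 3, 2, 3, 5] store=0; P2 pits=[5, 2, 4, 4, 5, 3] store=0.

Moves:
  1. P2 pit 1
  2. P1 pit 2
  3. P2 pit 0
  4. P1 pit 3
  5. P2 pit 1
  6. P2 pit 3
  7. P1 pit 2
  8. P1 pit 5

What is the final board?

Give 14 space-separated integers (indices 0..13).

Move 1: P2 pit1 -> P1=[4,3,3,2,3,5](0) P2=[5,0,5,5,5,3](0)
Move 2: P1 pit2 -> P1=[4,3,0,3,4,6](0) P2=[5,0,5,5,5,3](0)
Move 3: P2 pit0 -> P1=[4,3,0,3,4,6](0) P2=[0,1,6,6,6,4](0)
Move 4: P1 pit3 -> P1=[4,3,0,0,5,7](1) P2=[0,1,6,6,6,4](0)
Move 5: P2 pit1 -> P1=[4,3,0,0,5,7](1) P2=[0,0,7,6,6,4](0)
Move 6: P2 pit3 -> P1=[5,4,1,0,5,7](1) P2=[0,0,7,0,7,5](1)
Move 7: P1 pit2 -> P1=[5,4,0,0,5,7](9) P2=[0,0,0,0,7,5](1)
Move 8: P1 pit5 -> P1=[5,4,0,0,5,0](10) P2=[1,1,1,1,8,6](1)

Answer: 5 4 0 0 5 0 10 1 1 1 1 8 6 1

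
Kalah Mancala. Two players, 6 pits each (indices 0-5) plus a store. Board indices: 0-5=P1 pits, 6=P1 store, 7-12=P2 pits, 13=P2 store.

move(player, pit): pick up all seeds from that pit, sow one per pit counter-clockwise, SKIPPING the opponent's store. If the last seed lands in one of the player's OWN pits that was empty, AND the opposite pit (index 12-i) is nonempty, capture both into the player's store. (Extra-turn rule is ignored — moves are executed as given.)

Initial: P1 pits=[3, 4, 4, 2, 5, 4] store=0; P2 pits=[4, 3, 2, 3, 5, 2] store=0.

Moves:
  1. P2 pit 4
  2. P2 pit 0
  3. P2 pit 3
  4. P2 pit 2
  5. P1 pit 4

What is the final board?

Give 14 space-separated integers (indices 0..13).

Move 1: P2 pit4 -> P1=[4,5,5,2,5,4](0) P2=[4,3,2,3,0,3](1)
Move 2: P2 pit0 -> P1=[4,0,5,2,5,4](0) P2=[0,4,3,4,0,3](7)
Move 3: P2 pit3 -> P1=[5,0,5,2,5,4](0) P2=[0,4,3,0,1,4](8)
Move 4: P2 pit2 -> P1=[5,0,5,2,5,4](0) P2=[0,4,0,1,2,5](8)
Move 5: P1 pit4 -> P1=[5,0,5,2,0,5](1) P2=[1,5,1,1,2,5](8)

Answer: 5 0 5 2 0 5 1 1 5 1 1 2 5 8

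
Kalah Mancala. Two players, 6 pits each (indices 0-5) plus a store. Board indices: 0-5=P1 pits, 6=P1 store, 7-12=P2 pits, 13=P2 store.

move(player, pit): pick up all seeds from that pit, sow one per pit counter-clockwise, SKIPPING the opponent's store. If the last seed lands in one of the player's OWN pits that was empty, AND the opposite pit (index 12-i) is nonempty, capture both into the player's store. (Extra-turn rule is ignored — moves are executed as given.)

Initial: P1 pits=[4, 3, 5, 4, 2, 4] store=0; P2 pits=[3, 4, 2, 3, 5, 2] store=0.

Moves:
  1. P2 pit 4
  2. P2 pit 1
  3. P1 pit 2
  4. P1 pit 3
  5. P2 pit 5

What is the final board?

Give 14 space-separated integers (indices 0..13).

Answer: 6 5 1 0 4 6 2 5 2 3 4 1 0 2

Derivation:
Move 1: P2 pit4 -> P1=[5,4,6,4,2,4](0) P2=[3,4,2,3,0,3](1)
Move 2: P2 pit1 -> P1=[5,4,6,4,2,4](0) P2=[3,0,3,4,1,4](1)
Move 3: P1 pit2 -> P1=[5,4,0,5,3,5](1) P2=[4,1,3,4,1,4](1)
Move 4: P1 pit3 -> P1=[5,4,0,0,4,6](2) P2=[5,2,3,4,1,4](1)
Move 5: P2 pit5 -> P1=[6,5,1,0,4,6](2) P2=[5,2,3,4,1,0](2)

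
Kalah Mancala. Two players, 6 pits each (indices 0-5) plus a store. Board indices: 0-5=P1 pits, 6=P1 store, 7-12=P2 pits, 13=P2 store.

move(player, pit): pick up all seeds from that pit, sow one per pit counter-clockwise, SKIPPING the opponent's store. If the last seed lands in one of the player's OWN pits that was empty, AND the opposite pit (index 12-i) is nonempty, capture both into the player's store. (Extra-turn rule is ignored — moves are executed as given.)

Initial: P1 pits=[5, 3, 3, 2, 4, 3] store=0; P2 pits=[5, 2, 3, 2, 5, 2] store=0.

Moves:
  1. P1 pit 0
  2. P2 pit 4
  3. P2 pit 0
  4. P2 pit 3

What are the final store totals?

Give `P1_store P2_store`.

Move 1: P1 pit0 -> P1=[0,4,4,3,5,4](0) P2=[5,2,3,2,5,2](0)
Move 2: P2 pit4 -> P1=[1,5,5,3,5,4](0) P2=[5,2,3,2,0,3](1)
Move 3: P2 pit0 -> P1=[1,5,5,3,5,4](0) P2=[0,3,4,3,1,4](1)
Move 4: P2 pit3 -> P1=[1,5,5,3,5,4](0) P2=[0,3,4,0,2,5](2)

Answer: 0 2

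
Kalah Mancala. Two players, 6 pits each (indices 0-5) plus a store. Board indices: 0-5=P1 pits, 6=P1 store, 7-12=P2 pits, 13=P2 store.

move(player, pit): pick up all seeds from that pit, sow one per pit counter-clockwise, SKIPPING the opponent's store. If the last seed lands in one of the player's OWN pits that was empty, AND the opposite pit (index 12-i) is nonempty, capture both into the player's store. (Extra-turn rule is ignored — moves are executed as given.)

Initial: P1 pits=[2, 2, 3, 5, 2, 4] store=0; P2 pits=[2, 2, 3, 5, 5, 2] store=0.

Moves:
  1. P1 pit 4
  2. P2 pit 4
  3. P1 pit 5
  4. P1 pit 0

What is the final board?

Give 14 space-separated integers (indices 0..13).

Move 1: P1 pit4 -> P1=[2,2,3,5,0,5](1) P2=[2,2,3,5,5,2](0)
Move 2: P2 pit4 -> P1=[3,3,4,5,0,5](1) P2=[2,2,3,5,0,3](1)
Move 3: P1 pit5 -> P1=[3,3,4,5,0,0](2) P2=[3,3,4,6,0,3](1)
Move 4: P1 pit0 -> P1=[0,4,5,6,0,0](2) P2=[3,3,4,6,0,3](1)

Answer: 0 4 5 6 0 0 2 3 3 4 6 0 3 1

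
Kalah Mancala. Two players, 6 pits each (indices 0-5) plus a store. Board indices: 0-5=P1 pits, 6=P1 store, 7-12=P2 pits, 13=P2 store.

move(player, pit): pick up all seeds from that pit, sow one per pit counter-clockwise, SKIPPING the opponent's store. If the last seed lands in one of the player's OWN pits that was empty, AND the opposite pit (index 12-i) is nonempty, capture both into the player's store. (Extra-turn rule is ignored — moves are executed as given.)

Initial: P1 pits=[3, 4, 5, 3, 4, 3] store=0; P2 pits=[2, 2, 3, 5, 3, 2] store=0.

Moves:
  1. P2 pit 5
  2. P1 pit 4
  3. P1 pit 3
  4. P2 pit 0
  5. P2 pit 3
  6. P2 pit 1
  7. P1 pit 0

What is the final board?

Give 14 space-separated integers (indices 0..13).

Answer: 0 6 7 1 2 6 2 0 0 5 1 5 2 2

Derivation:
Move 1: P2 pit5 -> P1=[4,4,5,3,4,3](0) P2=[2,2,3,5,3,0](1)
Move 2: P1 pit4 -> P1=[4,4,5,3,0,4](1) P2=[3,3,3,5,3,0](1)
Move 3: P1 pit3 -> P1=[4,4,5,0,1,5](2) P2=[3,3,3,5,3,0](1)
Move 4: P2 pit0 -> P1=[4,4,5,0,1,5](2) P2=[0,4,4,6,3,0](1)
Move 5: P2 pit3 -> P1=[5,5,6,0,1,5](2) P2=[0,4,4,0,4,1](2)
Move 6: P2 pit1 -> P1=[5,5,6,0,1,5](2) P2=[0,0,5,1,5,2](2)
Move 7: P1 pit0 -> P1=[0,6,7,1,2,6](2) P2=[0,0,5,1,5,2](2)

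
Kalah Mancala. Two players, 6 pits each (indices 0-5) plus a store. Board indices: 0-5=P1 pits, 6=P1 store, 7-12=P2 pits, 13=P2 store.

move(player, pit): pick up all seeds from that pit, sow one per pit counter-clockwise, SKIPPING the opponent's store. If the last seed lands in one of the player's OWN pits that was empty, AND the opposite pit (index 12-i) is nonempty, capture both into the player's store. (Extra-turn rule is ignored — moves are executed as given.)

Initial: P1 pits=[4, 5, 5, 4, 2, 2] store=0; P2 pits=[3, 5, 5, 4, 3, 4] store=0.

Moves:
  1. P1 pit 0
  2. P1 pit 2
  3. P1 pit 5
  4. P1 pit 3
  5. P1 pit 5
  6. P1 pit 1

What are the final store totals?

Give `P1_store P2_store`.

Move 1: P1 pit0 -> P1=[0,6,6,5,3,2](0) P2=[3,5,5,4,3,4](0)
Move 2: P1 pit2 -> P1=[0,6,0,6,4,3](1) P2=[4,6,5,4,3,4](0)
Move 3: P1 pit5 -> P1=[0,6,0,6,4,0](2) P2=[5,7,5,4,3,4](0)
Move 4: P1 pit3 -> P1=[0,6,0,0,5,1](3) P2=[6,8,6,4,3,4](0)
Move 5: P1 pit5 -> P1=[0,6,0,0,5,0](4) P2=[6,8,6,4,3,4](0)
Move 6: P1 pit1 -> P1=[0,0,1,1,6,1](5) P2=[7,8,6,4,3,4](0)

Answer: 5 0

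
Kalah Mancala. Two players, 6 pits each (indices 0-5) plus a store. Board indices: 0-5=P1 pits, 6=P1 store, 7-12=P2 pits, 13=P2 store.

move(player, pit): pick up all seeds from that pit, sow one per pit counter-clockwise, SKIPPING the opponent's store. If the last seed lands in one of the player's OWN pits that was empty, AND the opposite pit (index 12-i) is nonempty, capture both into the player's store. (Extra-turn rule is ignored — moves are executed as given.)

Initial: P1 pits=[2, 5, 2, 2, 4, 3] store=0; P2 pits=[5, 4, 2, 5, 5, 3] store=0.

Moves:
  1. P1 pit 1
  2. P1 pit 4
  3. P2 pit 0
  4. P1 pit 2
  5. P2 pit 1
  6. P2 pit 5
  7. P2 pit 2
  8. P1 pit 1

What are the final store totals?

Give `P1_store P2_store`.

Answer: 2 4

Derivation:
Move 1: P1 pit1 -> P1=[2,0,3,3,5,4](1) P2=[5,4,2,5,5,3](0)
Move 2: P1 pit4 -> P1=[2,0,3,3,0,5](2) P2=[6,5,3,5,5,3](0)
Move 3: P2 pit0 -> P1=[2,0,3,3,0,5](2) P2=[0,6,4,6,6,4](1)
Move 4: P1 pit2 -> P1=[2,0,0,4,1,6](2) P2=[0,6,4,6,6,4](1)
Move 5: P2 pit1 -> P1=[3,0,0,4,1,6](2) P2=[0,0,5,7,7,5](2)
Move 6: P2 pit5 -> P1=[4,1,1,5,1,6](2) P2=[0,0,5,7,7,0](3)
Move 7: P2 pit2 -> P1=[5,1,1,5,1,6](2) P2=[0,0,0,8,8,1](4)
Move 8: P1 pit1 -> P1=[5,0,2,5,1,6](2) P2=[0,0,0,8,8,1](4)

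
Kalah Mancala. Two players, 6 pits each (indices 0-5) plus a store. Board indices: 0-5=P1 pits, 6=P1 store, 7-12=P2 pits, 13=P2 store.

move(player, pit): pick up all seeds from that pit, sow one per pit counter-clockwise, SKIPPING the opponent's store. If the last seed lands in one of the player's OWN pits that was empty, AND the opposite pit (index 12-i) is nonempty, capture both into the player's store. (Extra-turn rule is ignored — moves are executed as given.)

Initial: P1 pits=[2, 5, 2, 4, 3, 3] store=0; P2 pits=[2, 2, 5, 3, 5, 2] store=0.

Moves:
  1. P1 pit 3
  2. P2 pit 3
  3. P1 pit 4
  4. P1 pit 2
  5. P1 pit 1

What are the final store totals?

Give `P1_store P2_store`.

Move 1: P1 pit3 -> P1=[2,5,2,0,4,4](1) P2=[3,2,5,3,5,2](0)
Move 2: P2 pit3 -> P1=[2,5,2,0,4,4](1) P2=[3,2,5,0,6,3](1)
Move 3: P1 pit4 -> P1=[2,5,2,0,0,5](2) P2=[4,3,5,0,6,3](1)
Move 4: P1 pit2 -> P1=[2,5,0,1,0,5](6) P2=[4,0,5,0,6,3](1)
Move 5: P1 pit1 -> P1=[2,0,1,2,1,6](7) P2=[4,0,5,0,6,3](1)

Answer: 7 1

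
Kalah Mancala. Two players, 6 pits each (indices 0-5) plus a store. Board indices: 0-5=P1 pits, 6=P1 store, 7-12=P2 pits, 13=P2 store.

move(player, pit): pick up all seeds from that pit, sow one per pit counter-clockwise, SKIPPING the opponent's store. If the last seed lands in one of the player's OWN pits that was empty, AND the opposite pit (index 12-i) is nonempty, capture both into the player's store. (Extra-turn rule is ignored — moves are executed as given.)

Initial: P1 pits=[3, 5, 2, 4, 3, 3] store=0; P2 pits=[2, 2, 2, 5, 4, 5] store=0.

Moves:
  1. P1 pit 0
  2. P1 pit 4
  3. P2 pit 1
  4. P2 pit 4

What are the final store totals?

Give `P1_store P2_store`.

Move 1: P1 pit0 -> P1=[0,6,3,5,3,3](0) P2=[2,2,2,5,4,5](0)
Move 2: P1 pit4 -> P1=[0,6,3,5,0,4](1) P2=[3,2,2,5,4,5](0)
Move 3: P2 pit1 -> P1=[0,6,3,5,0,4](1) P2=[3,0,3,6,4,5](0)
Move 4: P2 pit4 -> P1=[1,7,3,5,0,4](1) P2=[3,0,3,6,0,6](1)

Answer: 1 1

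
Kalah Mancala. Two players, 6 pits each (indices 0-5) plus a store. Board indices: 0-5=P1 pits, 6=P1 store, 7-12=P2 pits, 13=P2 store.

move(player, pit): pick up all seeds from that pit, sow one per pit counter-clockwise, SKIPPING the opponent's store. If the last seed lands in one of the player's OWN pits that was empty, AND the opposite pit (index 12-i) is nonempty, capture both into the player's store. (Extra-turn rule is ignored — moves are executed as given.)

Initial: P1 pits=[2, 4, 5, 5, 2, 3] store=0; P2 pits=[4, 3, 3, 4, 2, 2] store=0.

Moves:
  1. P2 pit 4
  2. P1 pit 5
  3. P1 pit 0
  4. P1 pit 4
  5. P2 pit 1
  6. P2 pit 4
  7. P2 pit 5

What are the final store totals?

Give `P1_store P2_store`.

Move 1: P2 pit4 -> P1=[2,4,5,5,2,3](0) P2=[4,3,3,4,0,3](1)
Move 2: P1 pit5 -> P1=[2,4,5,5,2,0](1) P2=[5,4,3,4,0,3](1)
Move 3: P1 pit0 -> P1=[0,5,6,5,2,0](1) P2=[5,4,3,4,0,3](1)
Move 4: P1 pit4 -> P1=[0,5,6,5,0,1](2) P2=[5,4,3,4,0,3](1)
Move 5: P2 pit1 -> P1=[0,5,6,5,0,1](2) P2=[5,0,4,5,1,4](1)
Move 6: P2 pit4 -> P1=[0,5,6,5,0,1](2) P2=[5,0,4,5,0,5](1)
Move 7: P2 pit5 -> P1=[1,6,7,6,0,1](2) P2=[5,0,4,5,0,0](2)

Answer: 2 2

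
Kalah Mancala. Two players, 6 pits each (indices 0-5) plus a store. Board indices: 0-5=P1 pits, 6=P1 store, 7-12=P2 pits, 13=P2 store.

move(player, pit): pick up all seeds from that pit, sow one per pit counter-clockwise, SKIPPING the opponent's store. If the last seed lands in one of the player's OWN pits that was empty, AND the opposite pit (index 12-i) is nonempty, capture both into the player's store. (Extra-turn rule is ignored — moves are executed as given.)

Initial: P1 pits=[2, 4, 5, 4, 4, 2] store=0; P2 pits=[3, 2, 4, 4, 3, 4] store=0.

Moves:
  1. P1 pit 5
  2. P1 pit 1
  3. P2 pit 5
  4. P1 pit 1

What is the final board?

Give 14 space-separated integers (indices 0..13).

Answer: 3 0 8 5 5 0 6 0 2 4 4 3 0 1

Derivation:
Move 1: P1 pit5 -> P1=[2,4,5,4,4,0](1) P2=[4,2,4,4,3,4](0)
Move 2: P1 pit1 -> P1=[2,0,6,5,5,0](6) P2=[0,2,4,4,3,4](0)
Move 3: P2 pit5 -> P1=[3,1,7,5,5,0](6) P2=[0,2,4,4,3,0](1)
Move 4: P1 pit1 -> P1=[3,0,8,5,5,0](6) P2=[0,2,4,4,3,0](1)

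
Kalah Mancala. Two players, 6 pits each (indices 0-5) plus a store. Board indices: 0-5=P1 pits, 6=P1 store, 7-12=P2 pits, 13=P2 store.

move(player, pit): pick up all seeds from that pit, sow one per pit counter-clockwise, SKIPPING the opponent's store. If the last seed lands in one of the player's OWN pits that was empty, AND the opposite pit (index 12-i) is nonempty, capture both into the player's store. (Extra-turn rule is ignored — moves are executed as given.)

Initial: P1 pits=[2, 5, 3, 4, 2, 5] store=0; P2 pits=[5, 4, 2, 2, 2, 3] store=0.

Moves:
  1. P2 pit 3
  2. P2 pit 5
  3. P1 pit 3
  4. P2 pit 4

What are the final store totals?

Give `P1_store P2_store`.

Move 1: P2 pit3 -> P1=[2,5,3,4,2,5](0) P2=[5,4,2,0,3,4](0)
Move 2: P2 pit5 -> P1=[3,6,4,4,2,5](0) P2=[5,4,2,0,3,0](1)
Move 3: P1 pit3 -> P1=[3,6,4,0,3,6](1) P2=[6,4,2,0,3,0](1)
Move 4: P2 pit4 -> P1=[4,6,4,0,3,6](1) P2=[6,4,2,0,0,1](2)

Answer: 1 2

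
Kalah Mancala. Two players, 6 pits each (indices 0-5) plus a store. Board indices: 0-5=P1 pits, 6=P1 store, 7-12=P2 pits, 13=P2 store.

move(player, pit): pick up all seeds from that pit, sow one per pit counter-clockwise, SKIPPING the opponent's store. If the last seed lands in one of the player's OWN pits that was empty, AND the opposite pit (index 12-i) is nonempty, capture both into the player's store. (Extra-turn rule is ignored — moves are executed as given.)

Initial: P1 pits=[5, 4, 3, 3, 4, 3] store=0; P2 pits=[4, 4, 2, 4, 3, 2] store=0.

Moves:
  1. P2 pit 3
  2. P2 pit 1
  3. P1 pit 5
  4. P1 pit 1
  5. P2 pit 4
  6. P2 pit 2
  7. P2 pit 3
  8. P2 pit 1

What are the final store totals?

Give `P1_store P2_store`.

Answer: 7 7

Derivation:
Move 1: P2 pit3 -> P1=[6,4,3,3,4,3](0) P2=[4,4,2,0,4,3](1)
Move 2: P2 pit1 -> P1=[6,4,3,3,4,3](0) P2=[4,0,3,1,5,4](1)
Move 3: P1 pit5 -> P1=[6,4,3,3,4,0](1) P2=[5,1,3,1,5,4](1)
Move 4: P1 pit1 -> P1=[6,0,4,4,5,0](7) P2=[0,1,3,1,5,4](1)
Move 5: P2 pit4 -> P1=[7,1,5,4,5,0](7) P2=[0,1,3,1,0,5](2)
Move 6: P2 pit2 -> P1=[7,1,5,4,5,0](7) P2=[0,1,0,2,1,6](2)
Move 7: P2 pit3 -> P1=[7,1,5,4,5,0](7) P2=[0,1,0,0,2,7](2)
Move 8: P2 pit1 -> P1=[7,1,5,0,5,0](7) P2=[0,0,0,0,2,7](7)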